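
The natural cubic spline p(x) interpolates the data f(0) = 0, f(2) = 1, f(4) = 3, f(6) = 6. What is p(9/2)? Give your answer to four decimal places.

Write σ_i for p''(x_i). With h_i = 2, 2, 2 and divided differences Δ_i = 1/2, 1, 3/2, the continuity of p' gives the tridiagonal system
  2·σ_0 + 8·σ_1 + 2·σ_2 = 6(Δ_1 - Δ_0) = 3
  2·σ_1 + 8·σ_2 + 2·σ_3 = 6(Δ_2 - Δ_1) = 3
Natural end conditions: σ_0 = σ_3 = 0.
Hence σ_0 = 0, σ_1 = 3/10, σ_2 = 3/10, σ_3 = 0.
On [4, 6], p(x) = 3 + 13/10·(x - 4) + 3/20·(x - 4)² - 1/40·(x - 4)³.
With (x - 4) = 1/2: p(9/2) = 1179/320.

3.6844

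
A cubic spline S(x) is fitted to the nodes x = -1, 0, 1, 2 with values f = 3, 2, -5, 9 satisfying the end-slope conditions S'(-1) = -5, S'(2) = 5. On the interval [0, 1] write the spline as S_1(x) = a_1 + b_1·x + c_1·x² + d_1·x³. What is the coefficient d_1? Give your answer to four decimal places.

13.4000

Let m_i = S''(x_i). Step sizes h_i = 1, 1, 1; slopes of the chords Δ_i = (y_(i+1) - y_i)/h_i = -1, -7, 14.
  1·m_0 + 4·m_1 + 1·m_2 = 6(Δ_1 - Δ_0) = -36
  1·m_1 + 4·m_2 + 1·m_3 = 6(Δ_2 - Δ_1) = 126
Clamped end conditions give two more equations: 2h_0·m_0 + h_0·m_1 = 6(Δ_0 - S'(-1)) = 24 and h_2·m_2 + 2h_2·m_3 = 6(S'(2) - Δ_2) = -54.
Solving the tridiagonal system: m_0 = 394/15, m_1 = -428/15, m_2 = 778/15, m_3 = -794/15.
On [0, 1], with S_1(x) = a_1 + b_1·x + c_1·x² + d_1·x³: c_1 = m_1/2 = -214/15, d_1 = (m_2 - m_1)/(6h_1) = 67/5, b_1 = Δ_1 - h_1(2m_1 + m_2)/6 = -92/15.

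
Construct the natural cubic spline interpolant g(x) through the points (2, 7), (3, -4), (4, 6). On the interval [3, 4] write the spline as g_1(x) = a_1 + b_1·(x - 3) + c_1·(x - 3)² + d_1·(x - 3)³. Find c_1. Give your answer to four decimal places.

Let M_i = g''(x_i). Step sizes h_i = 1, 1; slopes of the chords Δ_i = (y_(i+1) - y_i)/h_i = -11, 10.
  1·M_0 + 4·M_1 + 1·M_2 = 6(Δ_1 - Δ_0) = 126
Natural end conditions: M_0 = M_2 = 0.
Forward elimination and back-substitution give M_0 = 0, M_1 = 63/2, M_2 = 0.
On [3, 4], with g_1(x) = a_1 + b_1·(x - 3) + c_1·(x - 3)² + d_1·(x - 3)³: c_1 = M_1/2 = 63/4, d_1 = (M_2 - M_1)/(6h_1) = -21/4, b_1 = Δ_1 - h_1(2M_1 + M_2)/6 = -1/2.

15.7500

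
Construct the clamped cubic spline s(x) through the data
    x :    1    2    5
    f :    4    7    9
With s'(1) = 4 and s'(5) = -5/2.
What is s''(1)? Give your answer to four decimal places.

Put σ_i = s'' at the i-th knot. Here h = (1, 3) and Δ = (3, 2/3), so the interior equations h_(i-1)·σ_(i-1) + 2(h_(i-1)+h_i)·σ_i + h_i·σ_(i+1) = 6(Δ_i − Δ_(i-1)) read
  1·σ_0 + 8·σ_1 + 3·σ_2 = 6(Δ_1 - Δ_0) = -14
Clamped end conditions give two more equations: 2h_0·σ_0 + h_0·σ_1 = 6(Δ_0 - s'(1)) = -6 and h_1·σ_1 + 2h_1·σ_2 = 6(s'(5) - Δ_1) = -19.
Hence σ_0 = -23/8, σ_1 = -1/4, σ_2 = -73/24.

-2.8750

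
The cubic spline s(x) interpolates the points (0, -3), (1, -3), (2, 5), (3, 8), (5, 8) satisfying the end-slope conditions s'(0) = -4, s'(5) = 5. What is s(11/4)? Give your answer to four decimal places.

7.8805

Write m_i for s''(x_i). With h_i = 1, 1, 1, 2 and divided differences Δ_i = 0, 8, 3, 0, the continuity of s' gives the tridiagonal system
  1·m_0 + 4·m_1 + 1·m_2 = 6(Δ_1 - Δ_0) = 48
  1·m_1 + 4·m_2 + 1·m_3 = 6(Δ_2 - Δ_1) = -30
  1·m_2 + 6·m_3 + 2·m_4 = 6(Δ_3 - Δ_2) = -18
Clamped end conditions give two more equations: 2h_0·m_0 + h_0·m_1 = 6(Δ_0 - s'(0)) = 24 and h_3·m_3 + 2h_3·m_4 = 6(s'(5) - Δ_3) = 30.
Solving the tridiagonal system: m_0 = 225/41, m_1 = 534/41, m_2 = -393/41, m_3 = -192/41, m_4 = 807/82.
On [2, 3], s(x) = 5 + 286/41·(x - 2) - 393/82·(x - 2)² + 67/82·(x - 2)³.
With (x - 2) = 3/4: s(11/4) = 41357/5248.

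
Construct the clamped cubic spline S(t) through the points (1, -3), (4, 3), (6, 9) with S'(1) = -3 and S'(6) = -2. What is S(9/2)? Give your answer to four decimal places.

5.5594

Let M_i = S''(x_i). Step sizes h_i = 3, 2; slopes of the chords Δ_i = (y_(i+1) - y_i)/h_i = 2, 3.
  3·M_0 + 10·M_1 + 2·M_2 = 6(Δ_1 - Δ_0) = 6
Clamped end conditions give two more equations: 2h_0·M_0 + h_0·M_1 = 6(Δ_0 - S'(1)) = 30 and h_1·M_1 + 2h_1·M_2 = 6(S'(6) - Δ_1) = -30.
Hence M_0 = 23/5, M_1 = 4/5, M_2 = -79/10.
On [4, 6], S(t) = 3 + 51/10·(t - 4) + 2/5·(t - 4)² - 29/40·(t - 4)³.
With (t - 4) = 1/2: S(9/2) = 1779/320.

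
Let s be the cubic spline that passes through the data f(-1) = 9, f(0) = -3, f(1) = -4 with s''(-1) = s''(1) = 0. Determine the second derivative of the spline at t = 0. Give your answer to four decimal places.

Put M_i = s'' at the i-th knot. Here h = (1, 1) and Δ = (-12, -1), so the interior equations h_(i-1)·M_(i-1) + 2(h_(i-1)+h_i)·M_i + h_i·M_(i+1) = 6(Δ_i − Δ_(i-1)) read
  1·M_0 + 4·M_1 + 1·M_2 = 6(Δ_1 - Δ_0) = 66
Natural end conditions: M_0 = M_2 = 0.
Solving: M_0 = 0, M_1 = 33/2, M_2 = 0.

16.5000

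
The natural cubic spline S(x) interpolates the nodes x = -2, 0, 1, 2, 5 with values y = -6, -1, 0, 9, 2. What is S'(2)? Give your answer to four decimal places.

8.1217

Let M_i = S''(x_i). Step sizes h_i = 2, 1, 1, 3; slopes of the chords Δ_i = (y_(i+1) - y_i)/h_i = 5/2, 1, 9, -7/3.
  2·M_0 + 6·M_1 + 1·M_2 = 6(Δ_1 - Δ_0) = -9
  1·M_1 + 4·M_2 + 1·M_3 = 6(Δ_2 - Δ_1) = 48
  1·M_2 + 8·M_3 + 3·M_4 = 6(Δ_3 - Δ_2) = -68
Natural end conditions: M_0 = M_4 = 0.
Solving: M_0 = 0, M_1 = -731/178, M_2 = 1392/89, M_3 = -1861/178, M_4 = 0.
On [2, 5], S'(x) = b_3 + 2c_3·(x - 2) + 3d_3·(x - 2)² with b_3 = Δ_3 - h_3(2M_3 + M_4)/6 = 4337/534, c_3 = M_3/2 = -1861/356, d_3 = (M_4 - M_3)/(6h_3) = 1861/3204. So S'(2) = 4337/534.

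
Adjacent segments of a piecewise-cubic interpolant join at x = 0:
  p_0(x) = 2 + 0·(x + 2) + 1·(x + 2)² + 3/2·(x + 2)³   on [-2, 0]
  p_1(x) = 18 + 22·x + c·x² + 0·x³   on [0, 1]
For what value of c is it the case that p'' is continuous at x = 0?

10

p_0''(x) = 2 + 9·(x + 2), so p_0''(0) = 20. On the right, p_1''(0) = 2c, so c = 10.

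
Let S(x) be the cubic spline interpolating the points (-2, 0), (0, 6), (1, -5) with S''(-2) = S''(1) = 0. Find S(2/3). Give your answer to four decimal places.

With M_i denoting the second derivative at x_i, h_i = 2, 1, and Δ_i = (y_(i+1) − y_i)/h_i = 3, -11:
  2·M_0 + 6·M_1 + 1·M_2 = 6(Δ_1 - Δ_0) = -84
Natural end conditions: M_0 = M_2 = 0.
Solving: M_0 = 0, M_1 = -14, M_2 = 0.
On [0, 1], S(x) = 6 - 19/3·x - 7·x² + 7/3·x³.
With x = 2/3: S(2/3) = -52/81.

-0.6420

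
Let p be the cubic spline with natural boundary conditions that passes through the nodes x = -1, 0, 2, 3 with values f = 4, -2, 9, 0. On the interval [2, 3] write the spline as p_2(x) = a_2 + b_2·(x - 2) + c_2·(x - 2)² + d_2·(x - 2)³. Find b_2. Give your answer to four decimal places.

Write σ_i for p''(x_i). With h_i = 1, 2, 1 and divided differences Δ_i = -6, 11/2, -9, the continuity of p' gives the tridiagonal system
  1·σ_0 + 6·σ_1 + 2·σ_2 = 6(Δ_1 - Δ_0) = 69
  2·σ_1 + 6·σ_2 + 1·σ_3 = 6(Δ_2 - Δ_1) = -87
Natural end conditions: σ_0 = σ_3 = 0.
Solving the tridiagonal system: σ_0 = 0, σ_1 = 147/8, σ_2 = -165/8, σ_3 = 0.
On [2, 3], with p_2(x) = a_2 + b_2·(x - 2) + c_2·(x - 2)² + d_2·(x - 2)³: c_2 = σ_2/2 = -165/16, d_2 = (σ_3 - σ_2)/(6h_2) = 55/16, b_2 = Δ_2 - h_2(2σ_2 + σ_3)/6 = -17/8.

-2.1250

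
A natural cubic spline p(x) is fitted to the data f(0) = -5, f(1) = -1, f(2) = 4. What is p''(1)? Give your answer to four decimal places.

1.5000

Put σ_i = p'' at the i-th knot. Here h = (1, 1) and Δ = (4, 5), so the interior equations h_(i-1)·σ_(i-1) + 2(h_(i-1)+h_i)·σ_i + h_i·σ_(i+1) = 6(Δ_i − Δ_(i-1)) read
  1·σ_0 + 4·σ_1 + 1·σ_2 = 6(Δ_1 - Δ_0) = 6
Natural end conditions: σ_0 = σ_2 = 0.
Solving: σ_0 = 0, σ_1 = 3/2, σ_2 = 0.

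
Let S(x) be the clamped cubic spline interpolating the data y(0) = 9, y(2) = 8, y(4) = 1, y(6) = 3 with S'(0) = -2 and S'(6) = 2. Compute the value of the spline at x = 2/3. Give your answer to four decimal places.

Let M_i = S''(x_i). Step sizes h_i = 2, 2, 2; slopes of the chords Δ_i = (y_(i+1) - y_i)/h_i = -1/2, -7/2, 1.
  2·M_0 + 8·M_1 + 2·M_2 = 6(Δ_1 - Δ_0) = -18
  2·M_1 + 8·M_2 + 2·M_3 = 6(Δ_2 - Δ_1) = 27
Clamped end conditions give two more equations: 2h_0·M_0 + h_0·M_1 = 6(Δ_0 - S'(0)) = 9 and h_2·M_2 + 2h_2·M_3 = 6(S'(6) - Δ_2) = 6.
Hence M_0 = 68/15, M_1 = -137/30, M_2 = 71/15, M_3 = -13/15.
On [0, 2], S(x) = 9 - 2·x + 34/15·x² - 91/120·x³.
With x = 2/3: S(2/3) = 3422/405.

8.4494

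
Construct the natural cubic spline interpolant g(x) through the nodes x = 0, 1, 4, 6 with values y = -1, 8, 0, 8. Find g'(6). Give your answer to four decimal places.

6.4883

Let M_i = g''(x_i). Step sizes h_i = 1, 3, 2; slopes of the chords Δ_i = (y_(i+1) - y_i)/h_i = 9, -8/3, 4.
  1·M_0 + 8·M_1 + 3·M_2 = 6(Δ_1 - Δ_0) = -70
  3·M_1 + 10·M_2 + 2·M_3 = 6(Δ_2 - Δ_1) = 40
Natural end conditions: M_0 = M_3 = 0.
Hence M_0 = 0, M_1 = -820/71, M_2 = 530/71, M_3 = 0.
On [4, 6], g'(x) = b_2 + 2c_2·(x - 4) + 3d_2·(x - 4)² with b_2 = Δ_2 - h_2(2M_2 + M_3)/6 = -208/213, c_2 = M_2/2 = 265/71, d_2 = (M_3 - M_2)/(6h_2) = -265/426. So g'(6) = 1382/213.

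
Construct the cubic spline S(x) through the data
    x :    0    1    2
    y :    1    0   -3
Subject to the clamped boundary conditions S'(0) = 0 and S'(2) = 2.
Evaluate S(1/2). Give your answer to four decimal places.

0.9375

Write m_i for S''(x_i). With h_i = 1, 1 and divided differences Δ_i = -1, -3, the continuity of S' gives the tridiagonal system
  1·m_0 + 4·m_1 + 1·m_2 = 6(Δ_1 - Δ_0) = -12
Clamped end conditions give two more equations: 2h_0·m_0 + h_0·m_1 = 6(Δ_0 - S'(0)) = -6 and h_1·m_1 + 2h_1·m_2 = 6(S'(2) - Δ_1) = 30.
Solving: m_0 = 1, m_1 = -8, m_2 = 19.
On [0, 1], S(x) = 1 + 0·x + 1/2·x² - 3/2·x³.
With x = 1/2: S(1/2) = 15/16.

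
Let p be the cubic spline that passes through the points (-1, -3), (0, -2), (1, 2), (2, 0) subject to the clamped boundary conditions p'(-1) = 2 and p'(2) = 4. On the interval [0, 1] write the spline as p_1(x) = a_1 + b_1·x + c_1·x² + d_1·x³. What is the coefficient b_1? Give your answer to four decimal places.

3.3333

Write M_i for p''(x_i). With h_i = 1, 1, 1 and divided differences Δ_i = 1, 4, -2, the continuity of p' gives the tridiagonal system
  1·M_0 + 4·M_1 + 1·M_2 = 6(Δ_1 - Δ_0) = 18
  1·M_1 + 4·M_2 + 1·M_3 = 6(Δ_2 - Δ_1) = -36
Clamped end conditions give two more equations: 2h_0·M_0 + h_0·M_1 = 6(Δ_0 - p'(-1)) = -6 and h_2·M_2 + 2h_2·M_3 = 6(p'(2) - Δ_2) = 36.
Solving the tridiagonal system: M_0 = -26/3, M_1 = 34/3, M_2 = -56/3, M_3 = 82/3.
On [0, 1], with p_1(x) = a_1 + b_1·x + c_1·x² + d_1·x³: c_1 = M_1/2 = 17/3, d_1 = (M_2 - M_1)/(6h_1) = -5, b_1 = Δ_1 - h_1(2M_1 + M_2)/6 = 10/3.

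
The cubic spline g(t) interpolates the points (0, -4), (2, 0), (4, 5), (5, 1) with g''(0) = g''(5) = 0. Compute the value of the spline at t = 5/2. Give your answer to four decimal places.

1.9020

Put m_i = g'' at the i-th knot. Here h = (2, 2, 1) and Δ = (2, 5/2, -4), so the interior equations h_(i-1)·m_(i-1) + 2(h_(i-1)+h_i)·m_i + h_i·m_(i+1) = 6(Δ_i − Δ_(i-1)) read
  2·m_0 + 8·m_1 + 2·m_2 = 6(Δ_1 - Δ_0) = 3
  2·m_1 + 6·m_2 + 1·m_3 = 6(Δ_2 - Δ_1) = -39
Natural end conditions: m_0 = m_3 = 0.
Solving the tridiagonal system: m_0 = 0, m_1 = 24/11, m_2 = -159/22, m_3 = 0.
On [2, 4], g(t) = 0 + 38/11·(t - 2) + 12/11·(t - 2)² - 69/88·(t - 2)³.
With (t - 2) = 1/2: g(5/2) = 1339/704.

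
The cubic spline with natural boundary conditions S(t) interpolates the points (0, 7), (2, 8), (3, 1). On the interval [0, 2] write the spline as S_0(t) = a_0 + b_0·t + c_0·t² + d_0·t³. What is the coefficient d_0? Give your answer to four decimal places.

Let M_i = S''(x_i). Step sizes h_i = 2, 1; slopes of the chords Δ_i = (y_(i+1) - y_i)/h_i = 1/2, -7.
  2·M_0 + 6·M_1 + 1·M_2 = 6(Δ_1 - Δ_0) = -45
Natural end conditions: M_0 = M_2 = 0.
Solving the tridiagonal system: M_0 = 0, M_1 = -15/2, M_2 = 0.
On [0, 2], with S_0(t) = a_0 + b_0·t + c_0·t² + d_0·t³: c_0 = M_0/2 = 0, d_0 = (M_1 - M_0)/(6h_0) = -5/8, b_0 = Δ_0 - h_0(2M_0 + M_1)/6 = 3.

-0.6250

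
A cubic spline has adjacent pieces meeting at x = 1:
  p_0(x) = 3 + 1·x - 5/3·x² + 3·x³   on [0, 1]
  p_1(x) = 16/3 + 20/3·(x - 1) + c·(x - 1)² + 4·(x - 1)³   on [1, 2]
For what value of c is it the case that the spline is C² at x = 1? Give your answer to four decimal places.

7.3333

p_0''(x) = -10/3 + 18·x, so p_0''(1) = 44/3. On the right, p_1''(1) = 2c, so c = 22/3.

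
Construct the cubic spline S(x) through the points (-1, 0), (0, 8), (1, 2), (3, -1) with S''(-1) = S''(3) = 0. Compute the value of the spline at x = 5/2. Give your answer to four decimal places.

-1.5543

Let σ_i = S''(x_i). Step sizes h_i = 1, 1, 2; slopes of the chords Δ_i = (y_(i+1) - y_i)/h_i = 8, -6, -3/2.
  1·σ_0 + 4·σ_1 + 1·σ_2 = 6(Δ_1 - Δ_0) = -84
  1·σ_1 + 6·σ_2 + 2·σ_3 = 6(Δ_2 - Δ_1) = 27
Natural end conditions: σ_0 = σ_3 = 0.
Solving the tridiagonal system: σ_0 = 0, σ_1 = -531/23, σ_2 = 192/23, σ_3 = 0.
On [1, 3], S(x) = 2 - 325/46·(x - 1) + 96/23·(x - 1)² - 16/23·(x - 1)³.
With (x - 1) = 3/2: S(5/2) = -143/92.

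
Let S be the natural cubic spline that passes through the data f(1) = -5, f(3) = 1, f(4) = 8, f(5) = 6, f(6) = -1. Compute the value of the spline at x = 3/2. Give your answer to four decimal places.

Write M_i for S''(x_i). With h_i = 2, 1, 1, 1 and divided differences Δ_i = 3, 7, -2, -7, the continuity of S' gives the tridiagonal system
  2·M_0 + 6·M_1 + 1·M_2 = 6(Δ_1 - Δ_0) = 24
  1·M_1 + 4·M_2 + 1·M_3 = 6(Δ_2 - Δ_1) = -54
  1·M_2 + 4·M_3 + 1·M_4 = 6(Δ_3 - Δ_2) = -30
Natural end conditions: M_0 = M_4 = 0.
Solving: M_0 = 0, M_1 = 273/43, M_2 = -606/43, M_3 = -171/43, M_4 = 0.
On [1, 3], S(x) = -5 + 38/43·(x - 1) + 0·(x - 1)² + 91/172·(x - 1)³.
With (x - 1) = 1/2: S(3/2) = -6181/1376.

-4.4920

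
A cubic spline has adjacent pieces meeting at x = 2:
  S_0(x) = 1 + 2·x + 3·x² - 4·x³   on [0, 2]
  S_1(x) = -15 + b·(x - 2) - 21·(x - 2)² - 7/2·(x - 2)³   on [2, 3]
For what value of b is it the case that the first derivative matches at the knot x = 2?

-34

S_0'(x) = 2 + 6·x - 12·x², so S_0'(2) = -34. On the right, S_1'(2) = b, so b = -34.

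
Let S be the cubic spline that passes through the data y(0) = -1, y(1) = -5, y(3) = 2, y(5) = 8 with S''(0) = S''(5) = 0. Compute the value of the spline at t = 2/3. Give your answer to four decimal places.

With m_i denoting the second derivative at x_i, h_i = 1, 2, 2, and Δ_i = (y_(i+1) − y_i)/h_i = -4, 7/2, 3:
  1·m_0 + 6·m_1 + 2·m_2 = 6(Δ_1 - Δ_0) = 45
  2·m_1 + 8·m_2 + 2·m_3 = 6(Δ_2 - Δ_1) = -3
Natural end conditions: m_0 = m_3 = 0.
Hence m_0 = 0, m_1 = 183/22, m_2 = -27/11, m_3 = 0.
On [0, 1], S(t) = -1 - 237/44·t + 0·t² + 61/44·t³.
With t = 2/3: S(2/3) = -2483/594.

-4.1801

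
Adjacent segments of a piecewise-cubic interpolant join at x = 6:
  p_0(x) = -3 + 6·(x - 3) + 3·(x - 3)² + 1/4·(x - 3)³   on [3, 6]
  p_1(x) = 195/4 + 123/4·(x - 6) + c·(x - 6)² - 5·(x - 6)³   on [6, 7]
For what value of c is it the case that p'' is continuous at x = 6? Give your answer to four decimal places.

p_0''(x) = 6 + 3/2·(x - 3), so p_0''(6) = 21/2. On the right, p_1''(6) = 2c, so c = 21/4.

5.2500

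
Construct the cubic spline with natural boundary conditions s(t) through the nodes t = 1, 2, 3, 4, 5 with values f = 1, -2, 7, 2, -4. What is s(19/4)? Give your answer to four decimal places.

Put m_i = s'' at the i-th knot. Here h = (1, 1, 1, 1) and Δ = (-3, 9, -5, -6), so the interior equations h_(i-1)·m_(i-1) + 2(h_(i-1)+h_i)·m_i + h_i·m_(i+1) = 6(Δ_i − Δ_(i-1)) read
  1·m_0 + 4·m_1 + 1·m_2 = 6(Δ_1 - Δ_0) = 72
  1·m_1 + 4·m_2 + 1·m_3 = 6(Δ_2 - Δ_1) = -84
  1·m_2 + 4·m_3 + 1·m_4 = 6(Δ_3 - Δ_2) = -6
Natural end conditions: m_0 = m_4 = 0.
Solving the tridiagonal system: m_0 = 0, m_1 = 705/28, m_2 = -201/7, m_3 = 159/28, m_4 = 0.
On [4, 5], s(t) = 2 - 221/28·(t - 4) + 159/56·(t - 4)² - 53/56·(t - 4)³.
With (t - 4) = 3/4: s(19/4) = -9755/3584.

-2.7218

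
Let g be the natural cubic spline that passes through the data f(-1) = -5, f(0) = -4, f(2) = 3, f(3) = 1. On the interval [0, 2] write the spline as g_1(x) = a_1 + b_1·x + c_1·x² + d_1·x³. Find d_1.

With σ_i denoting the second derivative at x_i, h_i = 1, 2, 1, and Δ_i = (y_(i+1) − y_i)/h_i = 1, 7/2, -2:
  1·σ_0 + 6·σ_1 + 2·σ_2 = 6(Δ_1 - Δ_0) = 15
  2·σ_1 + 6·σ_2 + 1·σ_3 = 6(Δ_2 - Δ_1) = -33
Natural end conditions: σ_0 = σ_3 = 0.
Forward elimination and back-substitution give σ_0 = 0, σ_1 = 39/8, σ_2 = -57/8, σ_3 = 0.
On [0, 2], with g_1(x) = a_1 + b_1·x + c_1·x² + d_1·x³: c_1 = σ_1/2 = 39/16, d_1 = (σ_2 - σ_1)/(6h_1) = -1, b_1 = Δ_1 - h_1(2σ_1 + σ_2)/6 = 21/8.

-1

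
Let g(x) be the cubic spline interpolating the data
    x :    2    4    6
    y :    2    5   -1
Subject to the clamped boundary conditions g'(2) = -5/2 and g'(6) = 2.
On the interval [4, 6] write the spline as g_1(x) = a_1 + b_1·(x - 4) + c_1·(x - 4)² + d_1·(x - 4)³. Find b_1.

Write M_i for g''(x_i). With h_i = 2, 2 and divided differences Δ_i = 3/2, -3, the continuity of g' gives the tridiagonal system
  2·M_0 + 8·M_1 + 2·M_2 = 6(Δ_1 - Δ_0) = -27
Clamped end conditions give two more equations: 2h_0·M_0 + h_0·M_1 = 6(Δ_0 - g'(2)) = 24 and h_1·M_1 + 2h_1·M_2 = 6(g'(6) - Δ_1) = 30.
Solving: M_0 = 21/2, M_1 = -9, M_2 = 12.
On [4, 6], with g_1(x) = a_1 + b_1·(x - 4) + c_1·(x - 4)² + d_1·(x - 4)³: c_1 = M_1/2 = -9/2, d_1 = (M_2 - M_1)/(6h_1) = 7/4, b_1 = Δ_1 - h_1(2M_1 + M_2)/6 = -1.

-1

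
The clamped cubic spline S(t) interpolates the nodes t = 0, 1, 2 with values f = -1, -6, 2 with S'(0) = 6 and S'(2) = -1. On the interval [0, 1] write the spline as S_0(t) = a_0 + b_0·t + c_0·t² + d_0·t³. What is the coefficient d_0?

17

Write M_i for S''(x_i). With h_i = 1, 1 and divided differences Δ_i = -5, 8, the continuity of S' gives the tridiagonal system
  1·M_0 + 4·M_1 + 1·M_2 = 6(Δ_1 - Δ_0) = 78
Clamped end conditions give two more equations: 2h_0·M_0 + h_0·M_1 = 6(Δ_0 - S'(0)) = -66 and h_1·M_1 + 2h_1·M_2 = 6(S'(2) - Δ_1) = -54.
Hence M_0 = -56, M_1 = 46, M_2 = -50.
On [0, 1], with S_0(t) = a_0 + b_0·t + c_0·t² + d_0·t³: c_0 = M_0/2 = -28, d_0 = (M_1 - M_0)/(6h_0) = 17, b_0 = Δ_0 - h_0(2M_0 + M_1)/6 = 6.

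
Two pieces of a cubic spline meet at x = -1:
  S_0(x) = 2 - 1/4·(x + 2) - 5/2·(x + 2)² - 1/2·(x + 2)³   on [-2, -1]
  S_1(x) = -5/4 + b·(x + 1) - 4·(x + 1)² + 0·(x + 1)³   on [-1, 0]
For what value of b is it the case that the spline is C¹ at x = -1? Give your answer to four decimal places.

S_0'(x) = -1/4 - 5·(x + 2) - 3/2·(x + 2)², so S_0'(-1) = -27/4. On the right, S_1'(-1) = b, so b = -27/4.

-6.7500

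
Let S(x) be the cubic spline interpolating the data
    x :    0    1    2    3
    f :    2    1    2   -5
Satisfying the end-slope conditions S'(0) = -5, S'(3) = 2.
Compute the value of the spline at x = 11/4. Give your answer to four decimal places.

Let M_i = S''(x_i). Step sizes h_i = 1, 1, 1; slopes of the chords Δ_i = (y_(i+1) - y_i)/h_i = -1, 1, -7.
  1·M_0 + 4·M_1 + 1·M_2 = 6(Δ_1 - Δ_0) = 12
  1·M_1 + 4·M_2 + 1·M_3 = 6(Δ_2 - Δ_1) = -48
Clamped end conditions give two more equations: 2h_0·M_0 + h_0·M_1 = 6(Δ_0 - S'(0)) = 24 and h_2·M_2 + 2h_2·M_3 = 6(S'(3) - Δ_2) = 54.
Solving the tridiagonal system: M_0 = 26/3, M_1 = 20/3, M_2 = -70/3, M_3 = 116/3.
On [2, 3], S(x) = 2 - 17/3·(x - 2) - 35/3·(x - 2)² + 31/3·(x - 2)³.
With (x - 2) = 3/4: S(11/4) = -285/64.

-4.4531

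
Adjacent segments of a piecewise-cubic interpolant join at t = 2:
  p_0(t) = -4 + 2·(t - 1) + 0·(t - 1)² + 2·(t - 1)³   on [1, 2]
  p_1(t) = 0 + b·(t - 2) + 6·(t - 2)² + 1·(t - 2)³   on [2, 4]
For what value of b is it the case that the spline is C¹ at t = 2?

p_0'(t) = 2 + 0·(t - 1) + 6·(t - 1)², so p_0'(2) = 8. On the right, p_1'(2) = b, so b = 8.

8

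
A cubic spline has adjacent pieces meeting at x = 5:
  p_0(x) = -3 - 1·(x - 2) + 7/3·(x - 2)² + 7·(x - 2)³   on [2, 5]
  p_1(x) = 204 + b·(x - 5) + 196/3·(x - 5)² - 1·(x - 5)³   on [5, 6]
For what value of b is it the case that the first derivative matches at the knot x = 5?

p_0'(x) = -1 + 14/3·(x - 2) + 21·(x - 2)², so p_0'(5) = 202. On the right, p_1'(5) = b, so b = 202.

202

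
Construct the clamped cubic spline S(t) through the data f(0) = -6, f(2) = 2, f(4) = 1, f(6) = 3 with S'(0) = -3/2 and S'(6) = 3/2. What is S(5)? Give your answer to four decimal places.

1.4250

Let σ_i = S''(x_i). Step sizes h_i = 2, 2, 2; slopes of the chords Δ_i = (y_(i+1) - y_i)/h_i = 4, -1/2, 1.
  2·σ_0 + 8·σ_1 + 2·σ_2 = 6(Δ_1 - Δ_0) = -27
  2·σ_1 + 8·σ_2 + 2·σ_3 = 6(Δ_2 - Δ_1) = 9
Clamped end conditions give two more equations: 2h_0·σ_0 + h_0·σ_1 = 6(Δ_0 - S'(0)) = 33 and h_2·σ_2 + 2h_2·σ_3 = 6(S'(6) - Δ_2) = 3.
Solving: σ_0 = 59/5, σ_1 = -71/10, σ_2 = 31/10, σ_3 = -4/5.
On [4, 6], S(t) = 1 - 4/5·(t - 4) + 31/20·(t - 4)² - 13/40·(t - 4)³.
With (t - 4) = 1: S(5) = 57/40.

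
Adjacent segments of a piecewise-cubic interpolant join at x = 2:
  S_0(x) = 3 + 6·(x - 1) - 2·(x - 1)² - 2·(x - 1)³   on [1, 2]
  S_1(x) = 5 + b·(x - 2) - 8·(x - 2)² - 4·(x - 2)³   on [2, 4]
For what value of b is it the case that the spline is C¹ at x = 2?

S_0'(x) = 6 - 4·(x - 1) - 6·(x - 1)², so S_0'(2) = -4. On the right, S_1'(2) = b, so b = -4.

-4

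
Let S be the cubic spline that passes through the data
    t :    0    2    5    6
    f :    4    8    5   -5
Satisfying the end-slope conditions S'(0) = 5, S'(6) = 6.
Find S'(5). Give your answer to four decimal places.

Let M_i = S''(x_i). Step sizes h_i = 2, 3, 1; slopes of the chords Δ_i = (y_(i+1) - y_i)/h_i = 2, -1, -10.
  2·M_0 + 10·M_1 + 3·M_2 = 6(Δ_1 - Δ_0) = -18
  3·M_1 + 8·M_2 + 1·M_3 = 6(Δ_2 - Δ_1) = -54
Clamped end conditions give two more equations: 2h_0·M_0 + h_0·M_1 = 6(Δ_0 - S'(0)) = -18 and h_2·M_2 + 2h_2·M_3 = 6(S'(6) - Δ_2) = 96.
Solving: M_0 = -85/13, M_1 = 53/13, M_2 = -198/13, M_3 = 723/13.
On [5, 6], S'(t) = b_2 + 2c_2·(t - 5) + 3d_2·(t - 5)² with b_2 = Δ_2 - h_2(2M_2 + M_3)/6 = -369/26, c_2 = M_2/2 = -99/13, d_2 = (M_3 - M_2)/(6h_2) = 307/26. So S'(5) = -369/26.

-14.1923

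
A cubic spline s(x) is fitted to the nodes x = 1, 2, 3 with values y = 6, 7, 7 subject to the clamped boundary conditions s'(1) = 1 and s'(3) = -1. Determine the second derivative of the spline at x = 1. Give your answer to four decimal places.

Let m_i = s''(x_i). Step sizes h_i = 1, 1; slopes of the chords Δ_i = (y_(i+1) - y_i)/h_i = 1, 0.
  1·m_0 + 4·m_1 + 1·m_2 = 6(Δ_1 - Δ_0) = -6
Clamped end conditions give two more equations: 2h_0·m_0 + h_0·m_1 = 6(Δ_0 - s'(1)) = 0 and h_1·m_1 + 2h_1·m_2 = 6(s'(3) - Δ_1) = -6.
Forward elimination and back-substitution give m_0 = 1/2, m_1 = -1, m_2 = -5/2.

0.5000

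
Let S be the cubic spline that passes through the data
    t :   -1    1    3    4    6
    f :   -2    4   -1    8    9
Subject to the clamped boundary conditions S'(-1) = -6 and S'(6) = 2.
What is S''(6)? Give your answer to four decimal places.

9.6598

Let σ_i = S''(x_i). Step sizes h_i = 2, 2, 1, 2; slopes of the chords Δ_i = (y_(i+1) - y_i)/h_i = 3, -5/2, 9, 1/2.
  2·σ_0 + 8·σ_1 + 2·σ_2 = 6(Δ_1 - Δ_0) = -33
  2·σ_1 + 6·σ_2 + 1·σ_3 = 6(Δ_2 - Δ_1) = 69
  1·σ_2 + 6·σ_3 + 2·σ_4 = 6(Δ_3 - Δ_2) = -51
Clamped end conditions give two more equations: 2h_0·σ_0 + h_0·σ_1 = 6(Δ_0 - S'(-1)) = 54 and h_3·σ_3 + 2h_3·σ_4 = 6(S'(6) - Δ_3) = 9.
Forward elimination and back-substitution give σ_0 = 1247/61, σ_1 = -847/61, σ_2 = 2269/122, σ_3 = -904/61, σ_4 = 2357/244.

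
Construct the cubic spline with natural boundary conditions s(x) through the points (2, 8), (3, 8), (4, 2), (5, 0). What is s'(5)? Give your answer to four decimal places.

With M_i denoting the second derivative at x_i, h_i = 1, 1, 1, and Δ_i = (y_(i+1) − y_i)/h_i = 0, -6, -2:
  1·M_0 + 4·M_1 + 1·M_2 = 6(Δ_1 - Δ_0) = -36
  1·M_1 + 4·M_2 + 1·M_3 = 6(Δ_2 - Δ_1) = 24
Natural end conditions: M_0 = M_3 = 0.
Solving: M_0 = 0, M_1 = -56/5, M_2 = 44/5, M_3 = 0.
On [4, 5], s'(x) = b_2 + 2c_2·(x - 4) + 3d_2·(x - 4)² with b_2 = Δ_2 - h_2(2M_2 + M_3)/6 = -74/15, c_2 = M_2/2 = 22/5, d_2 = (M_3 - M_2)/(6h_2) = -22/15. So s'(5) = -8/15.

-0.5333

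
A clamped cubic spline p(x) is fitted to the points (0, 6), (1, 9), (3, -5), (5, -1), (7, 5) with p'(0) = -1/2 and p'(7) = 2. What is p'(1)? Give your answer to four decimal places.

Let σ_i = p''(x_i). Step sizes h_i = 1, 2, 2, 2; slopes of the chords Δ_i = (y_(i+1) - y_i)/h_i = 3, -7, 2, 3.
  1·σ_0 + 6·σ_1 + 2·σ_2 = 6(Δ_1 - Δ_0) = -60
  2·σ_1 + 8·σ_2 + 2·σ_3 = 6(Δ_2 - Δ_1) = 54
  2·σ_2 + 8·σ_3 + 2·σ_4 = 6(Δ_3 - Δ_2) = 6
Clamped end conditions give two more equations: 2h_0·σ_0 + h_0·σ_1 = 6(Δ_0 - p'(0)) = 21 and h_3·σ_3 + 2h_3·σ_4 = 6(p'(7) - Δ_3) = -6.
Hence σ_0 = 19, σ_1 = -17, σ_2 = 23/2, σ_3 = -2, σ_4 = -1/2.
On [1, 3], p'(x) = b_1 + 2c_1·(x - 1) + 3d_1·(x - 1)² with b_1 = Δ_1 - h_1(2σ_1 + σ_2)/6 = 1/2, c_1 = σ_1/2 = -17/2, d_1 = (σ_2 - σ_1)/(6h_1) = 19/8. So p'(1) = 1/2.

0.5000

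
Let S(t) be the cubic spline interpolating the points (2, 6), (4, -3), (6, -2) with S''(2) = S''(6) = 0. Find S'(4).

-2

Put m_i = S'' at the i-th knot. Here h = (2, 2) and Δ = (-9/2, 1/2), so the interior equations h_(i-1)·m_(i-1) + 2(h_(i-1)+h_i)·m_i + h_i·m_(i+1) = 6(Δ_i − Δ_(i-1)) read
  2·m_0 + 8·m_1 + 2·m_2 = 6(Δ_1 - Δ_0) = 30
Natural end conditions: m_0 = m_2 = 0.
Hence m_0 = 0, m_1 = 15/4, m_2 = 0.
On [4, 6], S'(t) = b_1 + 2c_1·(t - 4) + 3d_1·(t - 4)² with b_1 = Δ_1 - h_1(2m_1 + m_2)/6 = -2, c_1 = m_1/2 = 15/8, d_1 = (m_2 - m_1)/(6h_1) = -5/16. So S'(4) = -2.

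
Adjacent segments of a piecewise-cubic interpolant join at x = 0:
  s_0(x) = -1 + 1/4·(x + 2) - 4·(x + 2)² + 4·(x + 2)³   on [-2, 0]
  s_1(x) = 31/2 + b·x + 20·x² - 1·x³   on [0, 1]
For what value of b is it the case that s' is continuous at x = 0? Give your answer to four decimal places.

s_0'(x) = 1/4 - 8·(x + 2) + 12·(x + 2)², so s_0'(0) = 129/4. On the right, s_1'(0) = b, so b = 129/4.

32.2500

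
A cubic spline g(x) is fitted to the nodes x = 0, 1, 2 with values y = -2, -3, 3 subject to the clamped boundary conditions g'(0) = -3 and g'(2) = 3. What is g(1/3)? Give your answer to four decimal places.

-2.9815

Put σ_i = g'' at the i-th knot. Here h = (1, 1) and Δ = (-1, 6), so the interior equations h_(i-1)·σ_(i-1) + 2(h_(i-1)+h_i)·σ_i + h_i·σ_(i+1) = 6(Δ_i − Δ_(i-1)) read
  1·σ_0 + 4·σ_1 + 1·σ_2 = 6(Δ_1 - Δ_0) = 42
Clamped end conditions give two more equations: 2h_0·σ_0 + h_0·σ_1 = 6(Δ_0 - g'(0)) = 12 and h_1·σ_1 + 2h_1·σ_2 = 6(g'(2) - Δ_1) = -18.
Solving the tridiagonal system: σ_0 = -3/2, σ_1 = 15, σ_2 = -33/2.
On [0, 1], g(x) = -2 - 3·x - 3/4·x² + 11/4·x³.
With x = 1/3: g(1/3) = -161/54.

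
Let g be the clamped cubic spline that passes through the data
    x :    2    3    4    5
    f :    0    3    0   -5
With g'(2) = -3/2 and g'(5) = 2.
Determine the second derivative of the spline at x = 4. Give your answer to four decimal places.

Put M_i = g'' at the i-th knot. Here h = (1, 1, 1) and Δ = (3, -3, -5), so the interior equations h_(i-1)·M_(i-1) + 2(h_(i-1)+h_i)·M_i + h_i·M_(i+1) = 6(Δ_i − Δ_(i-1)) read
  1·M_0 + 4·M_1 + 1·M_2 = 6(Δ_1 - Δ_0) = -36
  1·M_1 + 4·M_2 + 1·M_3 = 6(Δ_2 - Δ_1) = -12
Clamped end conditions give two more equations: 2h_0·M_0 + h_0·M_1 = 6(Δ_0 - g'(2)) = 27 and h_2·M_2 + 2h_2·M_3 = 6(g'(5) - Δ_2) = 42.
Solving: M_0 = 296/15, M_1 = -187/15, M_2 = -88/15, M_3 = 359/15.

-5.8667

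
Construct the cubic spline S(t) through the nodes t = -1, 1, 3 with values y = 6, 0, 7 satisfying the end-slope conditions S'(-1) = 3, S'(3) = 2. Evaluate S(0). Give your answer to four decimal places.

Let σ_i = S''(x_i). Step sizes h_i = 2, 2; slopes of the chords Δ_i = (y_(i+1) - y_i)/h_i = -3, 7/2.
  2·σ_0 + 8·σ_1 + 2·σ_2 = 6(Δ_1 - Δ_0) = 39
Clamped end conditions give two more equations: 2h_0·σ_0 + h_0·σ_1 = 6(Δ_0 - S'(-1)) = -36 and h_1·σ_1 + 2h_1·σ_2 = 6(S'(3) - Δ_1) = -9.
Solving: σ_0 = -113/8, σ_1 = 41/4, σ_2 = -59/8.
On [-1, 1], S(t) = 6 + 3·(t + 1) - 113/16·(t + 1)² + 65/32·(t + 1)³.
With (t + 1) = 1: S(0) = 127/32.

3.9688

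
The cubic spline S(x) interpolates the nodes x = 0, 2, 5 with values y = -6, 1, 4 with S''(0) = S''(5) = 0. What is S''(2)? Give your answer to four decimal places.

-1.5000

Write M_i for S''(x_i). With h_i = 2, 3 and divided differences Δ_i = 7/2, 1, the continuity of S' gives the tridiagonal system
  2·M_0 + 10·M_1 + 3·M_2 = 6(Δ_1 - Δ_0) = -15
Natural end conditions: M_0 = M_2 = 0.
Hence M_0 = 0, M_1 = -3/2, M_2 = 0.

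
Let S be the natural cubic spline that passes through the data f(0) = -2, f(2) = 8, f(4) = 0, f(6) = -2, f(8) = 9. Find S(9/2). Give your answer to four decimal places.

With M_i denoting the second derivative at x_i, h_i = 2, 2, 2, 2, and Δ_i = (y_(i+1) − y_i)/h_i = 5, -4, -1, 11/2:
  2·M_0 + 8·M_1 + 2·M_2 = 6(Δ_1 - Δ_0) = -54
  2·M_1 + 8·M_2 + 2·M_3 = 6(Δ_2 - Δ_1) = 18
  2·M_2 + 8·M_3 + 2·M_4 = 6(Δ_3 - Δ_2) = 39
Natural end conditions: M_0 = M_4 = 0.
Forward elimination and back-substitution give M_0 = 0, M_1 = -843/112, M_2 = 87/28, M_3 = 459/112, M_4 = 0.
On [4, 6], S(x) = 0 - 71/16·(x - 4) + 87/56·(x - 4)² + 37/448·(x - 4)³.
With (x - 4) = 1/2: S(9/2) = -6523/3584.

-1.8200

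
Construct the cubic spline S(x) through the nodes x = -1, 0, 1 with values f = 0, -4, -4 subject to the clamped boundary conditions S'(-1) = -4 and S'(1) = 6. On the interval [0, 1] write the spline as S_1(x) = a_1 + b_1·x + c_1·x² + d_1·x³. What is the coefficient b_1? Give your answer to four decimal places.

Write M_i for S''(x_i). With h_i = 1, 1 and divided differences Δ_i = -4, 0, the continuity of S' gives the tridiagonal system
  1·M_0 + 4·M_1 + 1·M_2 = 6(Δ_1 - Δ_0) = 24
Clamped end conditions give two more equations: 2h_0·M_0 + h_0·M_1 = 6(Δ_0 - S'(-1)) = 0 and h_1·M_1 + 2h_1·M_2 = 6(S'(1) - Δ_1) = 36.
Solving the tridiagonal system: M_0 = -1, M_1 = 2, M_2 = 17.
On [0, 1], with S_1(x) = a_1 + b_1·x + c_1·x² + d_1·x³: c_1 = M_1/2 = 1, d_1 = (M_2 - M_1)/(6h_1) = 5/2, b_1 = Δ_1 - h_1(2M_1 + M_2)/6 = -7/2.

-3.5000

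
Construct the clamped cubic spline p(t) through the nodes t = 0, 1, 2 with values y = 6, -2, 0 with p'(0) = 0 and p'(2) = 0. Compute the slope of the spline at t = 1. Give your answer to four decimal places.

Put m_i = p'' at the i-th knot. Here h = (1, 1) and Δ = (-8, 2), so the interior equations h_(i-1)·m_(i-1) + 2(h_(i-1)+h_i)·m_i + h_i·m_(i+1) = 6(Δ_i − Δ_(i-1)) read
  1·m_0 + 4·m_1 + 1·m_2 = 6(Δ_1 - Δ_0) = 60
Clamped end conditions give two more equations: 2h_0·m_0 + h_0·m_1 = 6(Δ_0 - p'(0)) = -48 and h_1·m_1 + 2h_1·m_2 = 6(p'(2) - Δ_1) = -12.
Hence m_0 = -39, m_1 = 30, m_2 = -21.
On [1, 2], p'(t) = b_1 + 2c_1·(t - 1) + 3d_1·(t - 1)² with b_1 = Δ_1 - h_1(2m_1 + m_2)/6 = -9/2, c_1 = m_1/2 = 15, d_1 = (m_2 - m_1)/(6h_1) = -17/2. So p'(1) = -9/2.

-4.5000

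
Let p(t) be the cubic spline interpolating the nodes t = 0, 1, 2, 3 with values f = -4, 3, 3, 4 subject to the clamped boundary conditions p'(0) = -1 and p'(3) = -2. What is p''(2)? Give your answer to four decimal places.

With M_i denoting the second derivative at x_i, h_i = 1, 1, 1, and Δ_i = (y_(i+1) − y_i)/h_i = 7, 0, 1:
  1·M_0 + 4·M_1 + 1·M_2 = 6(Δ_1 - Δ_0) = -42
  1·M_1 + 4·M_2 + 1·M_3 = 6(Δ_2 - Δ_1) = 6
Clamped end conditions give two more equations: 2h_0·M_0 + h_0·M_1 = 6(Δ_0 - p'(0)) = 48 and h_2·M_2 + 2h_2·M_3 = 6(p'(3) - Δ_2) = -18.
Forward elimination and back-substitution give M_0 = 524/15, M_1 = -328/15, M_2 = 158/15, M_3 = -214/15.

10.5333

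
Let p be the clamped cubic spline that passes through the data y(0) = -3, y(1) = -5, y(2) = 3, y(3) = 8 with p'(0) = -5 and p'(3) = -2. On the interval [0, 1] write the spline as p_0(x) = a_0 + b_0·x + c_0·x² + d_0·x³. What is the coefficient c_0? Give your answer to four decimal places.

With σ_i denoting the second derivative at x_i, h_i = 1, 1, 1, and Δ_i = (y_(i+1) − y_i)/h_i = -2, 8, 5:
  1·σ_0 + 4·σ_1 + 1·σ_2 = 6(Δ_1 - Δ_0) = 60
  1·σ_1 + 4·σ_2 + 1·σ_3 = 6(Δ_2 - Δ_1) = -18
Clamped end conditions give two more equations: 2h_0·σ_0 + h_0·σ_1 = 6(Δ_0 - p'(0)) = 18 and h_2·σ_2 + 2h_2·σ_3 = 6(p'(3) - Δ_2) = -42.
Solving: σ_0 = 6/5, σ_1 = 78/5, σ_2 = -18/5, σ_3 = -96/5.
On [0, 1], with p_0(x) = a_0 + b_0·x + c_0·x² + d_0·x³: c_0 = σ_0/2 = 3/5, d_0 = (σ_1 - σ_0)/(6h_0) = 12/5, b_0 = Δ_0 - h_0(2σ_0 + σ_1)/6 = -5.

0.6000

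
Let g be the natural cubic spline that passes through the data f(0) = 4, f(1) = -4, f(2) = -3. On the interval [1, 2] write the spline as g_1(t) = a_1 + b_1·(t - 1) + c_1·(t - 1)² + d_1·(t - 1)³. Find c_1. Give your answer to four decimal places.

Put σ_i = g'' at the i-th knot. Here h = (1, 1) and Δ = (-8, 1), so the interior equations h_(i-1)·σ_(i-1) + 2(h_(i-1)+h_i)·σ_i + h_i·σ_(i+1) = 6(Δ_i − Δ_(i-1)) read
  1·σ_0 + 4·σ_1 + 1·σ_2 = 6(Δ_1 - Δ_0) = 54
Natural end conditions: σ_0 = σ_2 = 0.
Forward elimination and back-substitution give σ_0 = 0, σ_1 = 27/2, σ_2 = 0.
On [1, 2], with g_1(t) = a_1 + b_1·(t - 1) + c_1·(t - 1)² + d_1·(t - 1)³: c_1 = σ_1/2 = 27/4, d_1 = (σ_2 - σ_1)/(6h_1) = -9/4, b_1 = Δ_1 - h_1(2σ_1 + σ_2)/6 = -7/2.

6.7500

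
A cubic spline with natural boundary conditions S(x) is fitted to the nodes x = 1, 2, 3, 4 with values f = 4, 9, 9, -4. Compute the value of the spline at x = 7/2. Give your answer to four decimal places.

3.6750

With M_i denoting the second derivative at x_i, h_i = 1, 1, 1, and Δ_i = (y_(i+1) − y_i)/h_i = 5, 0, -13:
  1·M_0 + 4·M_1 + 1·M_2 = 6(Δ_1 - Δ_0) = -30
  1·M_1 + 4·M_2 + 1·M_3 = 6(Δ_2 - Δ_1) = -78
Natural end conditions: M_0 = M_3 = 0.
Forward elimination and back-substitution give M_0 = 0, M_1 = -14/5, M_2 = -94/5, M_3 = 0.
On [3, 4], S(x) = 9 - 101/15·(x - 3) - 47/5·(x - 3)² + 47/15·(x - 3)³.
With (x - 3) = 1/2: S(7/2) = 147/40.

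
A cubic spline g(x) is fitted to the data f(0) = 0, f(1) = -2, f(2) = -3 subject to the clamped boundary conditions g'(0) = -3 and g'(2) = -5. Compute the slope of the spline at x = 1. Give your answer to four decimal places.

Put σ_i = g'' at the i-th knot. Here h = (1, 1) and Δ = (-2, -1), so the interior equations h_(i-1)·σ_(i-1) + 2(h_(i-1)+h_i)·σ_i + h_i·σ_(i+1) = 6(Δ_i − Δ_(i-1)) read
  1·σ_0 + 4·σ_1 + 1·σ_2 = 6(Δ_1 - Δ_0) = 6
Clamped end conditions give two more equations: 2h_0·σ_0 + h_0·σ_1 = 6(Δ_0 - g'(0)) = 6 and h_1·σ_1 + 2h_1·σ_2 = 6(g'(2) - Δ_1) = -24.
Solving: σ_0 = 1/2, σ_1 = 5, σ_2 = -29/2.
On [1, 2], g'(x) = b_1 + 2c_1·(x - 1) + 3d_1·(x - 1)² with b_1 = Δ_1 - h_1(2σ_1 + σ_2)/6 = -1/4, c_1 = σ_1/2 = 5/2, d_1 = (σ_2 - σ_1)/(6h_1) = -13/4. So g'(1) = -1/4.

-0.2500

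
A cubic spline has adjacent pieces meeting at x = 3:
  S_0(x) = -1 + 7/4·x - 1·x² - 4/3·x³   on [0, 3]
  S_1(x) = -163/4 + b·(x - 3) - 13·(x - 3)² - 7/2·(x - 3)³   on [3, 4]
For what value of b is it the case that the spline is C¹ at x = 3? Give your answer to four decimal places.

S_0'(x) = 7/4 - 2·x - 4·x², so S_0'(3) = -161/4. On the right, S_1'(3) = b, so b = -161/4.

-40.2500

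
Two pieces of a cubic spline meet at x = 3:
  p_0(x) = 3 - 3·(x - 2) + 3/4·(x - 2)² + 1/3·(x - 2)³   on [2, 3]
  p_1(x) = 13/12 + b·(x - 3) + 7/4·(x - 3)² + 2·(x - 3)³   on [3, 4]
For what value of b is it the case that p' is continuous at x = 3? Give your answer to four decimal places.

-0.5000

p_0'(x) = -3 + 3/2·(x - 2) + 1·(x - 2)², so p_0'(3) = -1/2. On the right, p_1'(3) = b, so b = -1/2.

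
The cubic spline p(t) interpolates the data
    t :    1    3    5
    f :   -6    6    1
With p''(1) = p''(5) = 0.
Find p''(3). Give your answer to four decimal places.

Put M_i = p'' at the i-th knot. Here h = (2, 2) and Δ = (6, -5/2), so the interior equations h_(i-1)·M_(i-1) + 2(h_(i-1)+h_i)·M_i + h_i·M_(i+1) = 6(Δ_i − Δ_(i-1)) read
  2·M_0 + 8·M_1 + 2·M_2 = 6(Δ_1 - Δ_0) = -51
Natural end conditions: M_0 = M_2 = 0.
Hence M_0 = 0, M_1 = -51/8, M_2 = 0.

-6.3750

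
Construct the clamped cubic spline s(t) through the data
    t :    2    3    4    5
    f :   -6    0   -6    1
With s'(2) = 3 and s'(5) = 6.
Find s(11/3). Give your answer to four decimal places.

Put m_i = s'' at the i-th knot. Here h = (1, 1, 1) and Δ = (6, -6, 7), so the interior equations h_(i-1)·m_(i-1) + 2(h_(i-1)+h_i)·m_i + h_i·m_(i+1) = 6(Δ_i − Δ_(i-1)) read
  1·m_0 + 4·m_1 + 1·m_2 = 6(Δ_1 - Δ_0) = -72
  1·m_1 + 4·m_2 + 1·m_3 = 6(Δ_2 - Δ_1) = 78
Clamped end conditions give two more equations: 2h_0·m_0 + h_0·m_1 = 6(Δ_0 - s'(2)) = 18 and h_2·m_2 + 2h_2·m_3 = 6(s'(5) - Δ_2) = -6.
Hence m_0 = 126/5, m_1 = -162/5, m_2 = 162/5, m_3 = -96/5.
On [3, 4], s(t) = 0 - 3/5·(t - 3) - 81/5·(t - 3)² + 54/5·(t - 3)³.
With (t - 3) = 2/3: s(11/3) = -22/5.

-4.4000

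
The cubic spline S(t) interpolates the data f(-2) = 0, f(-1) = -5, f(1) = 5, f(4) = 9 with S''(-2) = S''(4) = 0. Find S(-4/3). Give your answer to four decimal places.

-4.0432

With M_i denoting the second derivative at x_i, h_i = 1, 2, 3, and Δ_i = (y_(i+1) − y_i)/h_i = -5, 5, 4/3:
  1·M_0 + 6·M_1 + 2·M_2 = 6(Δ_1 - Δ_0) = 60
  2·M_1 + 10·M_2 + 3·M_3 = 6(Δ_2 - Δ_1) = -22
Natural end conditions: M_0 = M_3 = 0.
Solving: M_0 = 0, M_1 = 23/2, M_2 = -9/2, M_3 = 0.
On [-2, -1], S(t) = 0 - 83/12·(t + 2) + 0·(t + 2)² + 23/12·(t + 2)³.
With (t + 2) = 2/3: S(-4/3) = -655/162.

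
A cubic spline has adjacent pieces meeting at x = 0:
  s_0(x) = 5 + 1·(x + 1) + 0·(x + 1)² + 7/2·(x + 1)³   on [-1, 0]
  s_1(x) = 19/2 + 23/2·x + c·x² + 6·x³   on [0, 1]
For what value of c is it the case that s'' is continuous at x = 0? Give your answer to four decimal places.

s_0''(x) = 0 + 21·(x + 1), so s_0''(0) = 21. On the right, s_1''(0) = 2c, so c = 21/2.

10.5000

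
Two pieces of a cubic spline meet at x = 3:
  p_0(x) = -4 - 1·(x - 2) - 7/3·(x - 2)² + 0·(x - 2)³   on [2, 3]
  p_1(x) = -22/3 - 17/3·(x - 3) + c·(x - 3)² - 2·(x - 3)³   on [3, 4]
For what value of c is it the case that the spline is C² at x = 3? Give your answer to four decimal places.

-2.3333

p_0''(x) = -14/3 + 0·(x - 2), so p_0''(3) = -14/3. On the right, p_1''(3) = 2c, so c = -7/3.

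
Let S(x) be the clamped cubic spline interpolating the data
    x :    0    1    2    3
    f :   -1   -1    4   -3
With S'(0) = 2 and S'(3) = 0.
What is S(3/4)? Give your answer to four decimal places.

-1.4500

Let m_i = S''(x_i). Step sizes h_i = 1, 1, 1; slopes of the chords Δ_i = (y_(i+1) - y_i)/h_i = 0, 5, -7.
  1·m_0 + 4·m_1 + 1·m_2 = 6(Δ_1 - Δ_0) = 30
  1·m_1 + 4·m_2 + 1·m_3 = 6(Δ_2 - Δ_1) = -72
Clamped end conditions give two more equations: 2h_0·m_0 + h_0·m_1 = 6(Δ_0 - S'(0)) = -12 and h_2·m_2 + 2h_2·m_3 = 6(S'(3) - Δ_2) = 42.
Solving: m_0 = -236/15, m_1 = 292/15, m_2 = -482/15, m_3 = 556/15.
On [0, 1], S(x) = -1 + 2·x - 118/15·x² + 88/15·x³.
With x = 3/4: S(3/4) = -29/20.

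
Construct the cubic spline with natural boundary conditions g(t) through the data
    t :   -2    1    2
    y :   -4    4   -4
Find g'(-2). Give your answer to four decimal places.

6.6667

Put M_i = g'' at the i-th knot. Here h = (3, 1) and Δ = (8/3, -8), so the interior equations h_(i-1)·M_(i-1) + 2(h_(i-1)+h_i)·M_i + h_i·M_(i+1) = 6(Δ_i − Δ_(i-1)) read
  3·M_0 + 8·M_1 + 1·M_2 = 6(Δ_1 - Δ_0) = -64
Natural end conditions: M_0 = M_2 = 0.
Solving: M_0 = 0, M_1 = -8, M_2 = 0.
On [-2, 1], g'(t) = b_0 + 2c_0·(t + 2) + 3d_0·(t + 2)² with b_0 = Δ_0 - h_0(2M_0 + M_1)/6 = 20/3, c_0 = M_0/2 = 0, d_0 = (M_1 - M_0)/(6h_0) = -4/9. So g'(-2) = 20/3.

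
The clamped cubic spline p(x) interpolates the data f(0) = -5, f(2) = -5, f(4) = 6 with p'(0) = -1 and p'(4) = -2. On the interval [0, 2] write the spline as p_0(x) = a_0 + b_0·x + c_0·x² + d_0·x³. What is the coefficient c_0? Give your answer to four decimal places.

With M_i denoting the second derivative at x_i, h_i = 2, 2, and Δ_i = (y_(i+1) − y_i)/h_i = 0, 11/2:
  2·M_0 + 8·M_1 + 2·M_2 = 6(Δ_1 - Δ_0) = 33
Clamped end conditions give two more equations: 2h_0·M_0 + h_0·M_1 = 6(Δ_0 - p'(0)) = 6 and h_1·M_1 + 2h_1·M_2 = 6(p'(4) - Δ_1) = -45.
Solving: M_0 = -23/8, M_1 = 35/4, M_2 = -125/8.
On [0, 2], with p_0(x) = a_0 + b_0·x + c_0·x² + d_0·x³: c_0 = M_0/2 = -23/16, d_0 = (M_1 - M_0)/(6h_0) = 31/32, b_0 = Δ_0 - h_0(2M_0 + M_1)/6 = -1.

-1.4375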